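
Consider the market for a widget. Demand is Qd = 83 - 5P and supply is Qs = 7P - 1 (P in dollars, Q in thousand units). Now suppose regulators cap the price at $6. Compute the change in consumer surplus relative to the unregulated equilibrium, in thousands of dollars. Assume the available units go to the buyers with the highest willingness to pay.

36.1

Equilibrium: 83 - 5P = 7P - 1, so 84 = 12P and P* = 7, Q* = 48.
Because the ceiling (6) lies below the market-clearing price, it is binding.
At P = 6: Qd = 83 - 5·6 = 53 and Qs = 7·6 - 1 = 41.
Consumer surplus without the control is ½ · (16.6 - 7) · 48 = 230.4.
With the ceiling, 41 units are sold at 6 (assume they go to the highest-value buyers). The demand price at Q = 41 is 8.4, so CS = ½ · [(16.6 - 6) + (8.4 - 6)] · 41 = 266.5.
Change in consumer surplus = 266.5 - 230.4 = 36.1.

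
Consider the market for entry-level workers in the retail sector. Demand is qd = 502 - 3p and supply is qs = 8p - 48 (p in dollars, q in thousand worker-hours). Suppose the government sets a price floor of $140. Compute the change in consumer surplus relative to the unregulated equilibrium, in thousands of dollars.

-19530

Setting quantity demanded equal to quantity supplied, 502 - 3p = 8p - 48, gives p* = 50 and q* = 352.
The floor of 140 is above the equilibrium price 50, so it binds.
At p = 140: qd = 502 - 3·140 = 82 and qs = 8·140 - 48 = 1072.
Consumer surplus without the control is ½ · (502/3 - 50) · 352 = 61952/3.
With the floor, consumers buy 82 units at 140, so CS = ½ · (502/3 - 140) · 82 = 3362/3.
Change in consumer surplus = 3362/3 - 61952/3 = -19530.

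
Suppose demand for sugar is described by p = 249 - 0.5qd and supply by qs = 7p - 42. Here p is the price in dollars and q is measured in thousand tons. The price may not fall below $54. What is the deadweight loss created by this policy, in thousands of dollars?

Rearranging demand gives qd = 498 - 2p. Without the control the market clears where 498 - 2p = 7p - 42, i.e. p* = 60 and q* = 378.
The floor of 54 is below the equilibrium price 60, so it is not binding; the market clears at p* = 60, q* = 378.
Since the control does not bind, no trades are prevented and deadweight loss is zero.

0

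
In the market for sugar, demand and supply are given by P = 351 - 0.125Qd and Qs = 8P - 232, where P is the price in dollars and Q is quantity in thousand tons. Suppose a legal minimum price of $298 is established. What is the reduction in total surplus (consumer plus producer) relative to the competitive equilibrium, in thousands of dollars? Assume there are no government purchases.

Rearranging demand gives Qd = 2808 - 8P. Setting quantity demanded equal to quantity supplied, 2808 - 8P = 8P - 232, gives P* = 190 and Q* = 1288.
The floor of 298 is above the equilibrium price 190, so it binds.
At P = 298: Qd = 2808 - 8·298 = 424 and Qs = 8·298 - 232 = 2152.
Quantity traded falls to 424. At Q = 424 the demand price is (2808 - 424)/8 = 298 and the supply price is (232 + 424)/8 = 82.
Deadweight loss = ½ · (298 - 82) · (1288 - 424) = ½ · 216 · 864 = 93312.

93312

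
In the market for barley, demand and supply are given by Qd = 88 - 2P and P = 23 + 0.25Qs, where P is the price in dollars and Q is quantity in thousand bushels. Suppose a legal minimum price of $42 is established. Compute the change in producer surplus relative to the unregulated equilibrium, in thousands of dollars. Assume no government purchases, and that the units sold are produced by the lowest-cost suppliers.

Rearranging supply gives Qs = 4P - 92. Setting quantity demanded equal to quantity supplied, 88 - 2P = 4P - 92, gives P* = 30 and Q* = 28.
The floor of 42 is above the equilibrium price 30, so it binds.
At P = 42: Qd = 88 - 2·42 = 4 and Qs = 4·42 - 92 = 76.
Producer surplus without the control is ½ · (30 - 23) · 28 = 98.
With the floor, 4 units are sold at 42. The supply price at Q = 4 is 24, so PS = ½ · [(42 - 23) + (42 - 24)] · 4 = 74.
Change in producer surplus = 74 - 98 = -24.

-24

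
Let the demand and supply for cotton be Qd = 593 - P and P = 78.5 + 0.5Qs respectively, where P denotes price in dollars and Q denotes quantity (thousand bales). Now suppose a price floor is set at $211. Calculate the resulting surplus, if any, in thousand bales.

0

Rearranging supply gives Qs = 2P - 157. Setting quantity demanded equal to quantity supplied, 593 - P = 2P - 157, gives P* = 250 and Q* = 343.
Since 211 is below P* = 250, the floor does not bind and the free-market outcome prevails.
Since the control does not bind, there is no surplus.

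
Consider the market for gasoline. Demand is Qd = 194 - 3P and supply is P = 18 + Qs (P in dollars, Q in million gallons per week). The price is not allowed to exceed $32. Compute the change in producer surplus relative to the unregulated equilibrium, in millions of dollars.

-514.5

Rearranging supply gives Qs = P - 18. In a free market, 194 - 3P = P - 18 gives the equilibrium P* = 53, Q* = 35.
The ceiling of 32 is below the equilibrium price 53, so it binds.
At P = 32: Qd = 194 - 3·32 = 98 and Qs = 32 - 18 = 14.
Producer surplus without the control is ½ · (53 - 18) · 35 = 612.5.
With the ceiling, producers sell 14 units at 32, so PS = ½ · (32 - 18) · 14 = 98.
Change in producer surplus = 98 - 612.5 = -514.5.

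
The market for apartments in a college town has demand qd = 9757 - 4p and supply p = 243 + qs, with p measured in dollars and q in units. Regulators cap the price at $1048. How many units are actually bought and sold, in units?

805

Rearranging supply gives qs = p - 243. Without the control the market clears where 9757 - 4p = p - 243, i.e. p* = 2000 and q* = 1757.
Since 1048 < 2000, the ceiling is binding.
At p = 1048: qd = 9757 - 4·1048 = 5565 and qs = 1048 - 243 = 805.
The quantity actually transacted is the short side, supply: 805.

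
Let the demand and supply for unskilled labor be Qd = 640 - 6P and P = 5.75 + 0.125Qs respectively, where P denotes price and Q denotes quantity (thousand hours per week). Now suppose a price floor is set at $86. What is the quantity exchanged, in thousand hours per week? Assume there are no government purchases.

Rearranging supply gives Qs = 8P - 46. Equilibrium: 640 - 6P = 8P - 46, so 686 = 14P and P* = 49, Q* = 346.
The floor of 86 is above the equilibrium price 49, so it binds.
At P = 86: Qd = 640 - 6·86 = 124 and Qs = 8·86 - 46 = 642.
The quantity actually transacted is the short side, demand: 124.

124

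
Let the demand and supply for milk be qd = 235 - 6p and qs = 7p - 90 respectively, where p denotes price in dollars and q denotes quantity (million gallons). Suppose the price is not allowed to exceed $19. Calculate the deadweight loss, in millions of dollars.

Without the control the market clears where 235 - 6p = 7p - 90, i.e. p* = 25 and q* = 85.
Because the ceiling (19) lies below the market-clearing price, it is binding.
At p = 19: qd = 235 - 6·19 = 121 and qs = 7·19 - 90 = 43.
Quantity traded falls to 43. At q = 43 the demand price is (235 - 43)/6 = 32 and the supply price is (90 + 43)/7 = 19.
Deadweight loss = ½ · (32 - 19) · (85 - 43) = ½ · 13 · 42 = 273.

273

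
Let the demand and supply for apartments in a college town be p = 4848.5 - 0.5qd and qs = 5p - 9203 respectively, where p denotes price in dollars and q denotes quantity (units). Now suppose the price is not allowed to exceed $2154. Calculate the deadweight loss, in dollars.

2608515

Rearranging demand gives qd = 9697 - 2p. Setting quantity demanded equal to quantity supplied, 9697 - 2p = 5p - 9203, gives p* = 2700 and q* = 4297.
Since 2154 < 2700, the ceiling is binding.
At p = 2154: qd = 9697 - 2·2154 = 5389 and qs = 5·2154 - 9203 = 1567.
Quantity traded falls to 1567. At q = 1567 the demand price is (9697 - 1567)/2 = 4065 and the supply price is (9203 + 1567)/5 = 2154.
Deadweight loss = ½ · (4065 - 2154) · (4297 - 1567) = ½ · 1911 · 2730 = 2608515.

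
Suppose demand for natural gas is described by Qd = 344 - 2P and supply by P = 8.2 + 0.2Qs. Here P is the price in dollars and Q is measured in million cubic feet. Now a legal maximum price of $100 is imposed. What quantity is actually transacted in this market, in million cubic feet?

234

Rearranging supply gives Qs = 5P - 41. Without the control the market clears where 344 - 2P = 5P - 41, i.e. P* = 55 and Q* = 234.
The ceiling of 100 is above the equilibrium price 55, so it is not binding; the market clears at P* = 55, Q* = 234.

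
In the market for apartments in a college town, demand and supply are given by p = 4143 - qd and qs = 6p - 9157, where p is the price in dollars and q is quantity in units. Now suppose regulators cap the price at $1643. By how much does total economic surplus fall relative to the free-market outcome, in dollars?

1387029

Rearranging demand gives qd = 4143 - p. Equilibrium: 4143 - p = 6p - 9157, so 13300 = 7p and p* = 1900, q* = 2243.
Because the ceiling (1643) lies below the market-clearing price, it is binding.
At p = 1643: qd = 4143 - 1643 = 2500 and qs = 6·1643 - 9157 = 701.
Quantity traded falls to 701. At q = 701 the demand price is 4143 - 701 = 3442 and the supply price is (9157 + 701)/6 = 1643.
Deadweight loss = ½ · (3442 - 1643) · (2243 - 701) = ½ · 1799 · 1542 = 1387029.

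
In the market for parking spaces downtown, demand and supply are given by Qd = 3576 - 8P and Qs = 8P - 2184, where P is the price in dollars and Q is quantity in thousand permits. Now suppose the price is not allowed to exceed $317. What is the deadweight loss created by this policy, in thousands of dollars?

14792

Without the control the market clears where 3576 - 8P = 8P - 2184, i.e. P* = 360 and Q* = 696.
The ceiling of 317 is below the equilibrium price 360, so it binds.
At P = 317: Qd = 3576 - 8·317 = 1040 and Qs = 8·317 - 2184 = 352.
Quantity traded falls to 352. At Q = 352 the demand price is (3576 - 352)/8 = 403 and the supply price is (2184 + 352)/8 = 317.
Deadweight loss = ½ · (403 - 317) · (696 - 352) = ½ · 86 · 344 = 14792.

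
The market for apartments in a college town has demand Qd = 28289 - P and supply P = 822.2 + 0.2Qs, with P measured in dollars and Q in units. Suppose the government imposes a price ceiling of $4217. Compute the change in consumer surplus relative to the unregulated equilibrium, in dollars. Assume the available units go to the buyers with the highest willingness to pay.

Rearranging supply gives Qs = 5P - 4111. Equilibrium: 28289 - P = 5P - 4111, so 32400 = 6P and P* = 5400, Q* = 22889.
Since 4217 < 5400, the ceiling is binding.
At P = 4217: Qd = 28289 - 4217 = 24072 and Qs = 5·4217 - 4111 = 16974.
Consumer surplus without the control is ½ · (28289 - 5400) · 22889 = 261953160.5.
With the ceiling, 16974 units are sold at 4217 (assume they go to the highest-value buyers). The demand price at Q = 16974 is 11315, so CS = ½ · [(28289 - 4217) + (11315 - 4217)] · 16974 = 264539790.
Change in consumer surplus = 264539790 - 261953160.5 = 2586629.5.

2586629.5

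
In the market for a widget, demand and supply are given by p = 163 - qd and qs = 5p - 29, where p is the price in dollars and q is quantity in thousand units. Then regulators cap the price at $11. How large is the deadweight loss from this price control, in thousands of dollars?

6615

Rearranging demand gives qd = 163 - p. Setting quantity demanded equal to quantity supplied, 163 - p = 5p - 29, gives p* = 32 and q* = 131.
The ceiling of 11 is below the equilibrium price 32, so it binds.
At p = 11: qd = 163 - 11 = 152 and qs = 5·11 - 29 = 26.
Quantity traded falls to 26. At q = 26 the demand price is 163 - 26 = 137 and the supply price is (29 + 26)/5 = 11.
Deadweight loss = ½ · (137 - 11) · (131 - 26) = ½ · 126 · 105 = 6615.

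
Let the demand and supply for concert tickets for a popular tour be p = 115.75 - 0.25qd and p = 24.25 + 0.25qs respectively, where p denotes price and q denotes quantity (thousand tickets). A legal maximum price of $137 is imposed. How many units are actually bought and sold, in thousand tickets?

183

Rearranging demand gives qd = 463 - 4p; rearranging supply gives qs = 4p - 97. In a free market, 463 - 4p = 4p - 97 gives the equilibrium p* = 70, q* = 183.
The ceiling of 137 is above the equilibrium price 70, so it is not binding; the market clears at p* = 70, q* = 183.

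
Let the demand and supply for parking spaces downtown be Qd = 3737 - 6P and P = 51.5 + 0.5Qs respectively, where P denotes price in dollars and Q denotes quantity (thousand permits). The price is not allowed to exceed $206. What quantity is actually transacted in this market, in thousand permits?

Rearranging supply gives Qs = 2P - 103. In a free market, 3737 - 6P = 2P - 103 gives the equilibrium P* = 480, Q* = 857.
The ceiling of 206 is below the equilibrium price 480, so it binds.
At P = 206: Qd = 3737 - 6·206 = 2501 and Qs = 2·206 - 103 = 309.
The quantity actually transacted is the short side, supply: 309.

309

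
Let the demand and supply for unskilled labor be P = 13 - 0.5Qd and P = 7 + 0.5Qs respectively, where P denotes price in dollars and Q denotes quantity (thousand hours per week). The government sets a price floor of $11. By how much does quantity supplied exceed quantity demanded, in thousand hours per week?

4

Rearranging demand gives Qd = 26 - 2P; rearranging supply gives Qs = 2P - 14. In a free market, 26 - 2P = 2P - 14 gives the equilibrium P* = 10, Q* = 6.
The floor of 11 is above the equilibrium price 10, so it binds.
At P = 11: Qd = 26 - 2·11 = 4 and Qs = 2·11 - 14 = 8.
Surplus = Qs - Qd = 8 - 4 = 4.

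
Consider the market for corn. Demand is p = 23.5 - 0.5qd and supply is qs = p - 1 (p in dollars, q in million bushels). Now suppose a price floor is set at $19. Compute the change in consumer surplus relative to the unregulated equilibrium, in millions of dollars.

Rearranging demand gives qd = 47 - 2p. Setting quantity demanded equal to quantity supplied, 47 - 2p = p - 1, gives p* = 16 and q* = 15.
Since 19 > 16, the floor is binding.
At p = 19: qd = 47 - 2·19 = 9 and qs = 19 - 1 = 18.
Consumer surplus without the control is ½ · (23.5 - 16) · 15 = 56.25.
With the floor, consumers buy 9 units at 19, so CS = ½ · (23.5 - 19) · 9 = 20.25.
Change in consumer surplus = 20.25 - 56.25 = -36.

-36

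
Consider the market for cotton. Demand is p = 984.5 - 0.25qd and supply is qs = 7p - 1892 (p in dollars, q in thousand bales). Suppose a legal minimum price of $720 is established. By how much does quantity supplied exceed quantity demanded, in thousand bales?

Rearranging demand gives qd = 3938 - 4p. Without the control the market clears where 3938 - 4p = 7p - 1892, i.e. p* = 530 and q* = 1818.
Since 720 > 530, the floor is binding.
At p = 720: qd = 3938 - 4·720 = 1058 and qs = 7·720 - 1892 = 3148.
Surplus = qs - qd = 3148 - 1058 = 2090.

2090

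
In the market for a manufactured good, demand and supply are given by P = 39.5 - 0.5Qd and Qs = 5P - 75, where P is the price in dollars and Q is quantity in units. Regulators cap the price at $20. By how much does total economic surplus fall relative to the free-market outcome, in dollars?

Rearranging demand gives Qd = 79 - 2P. In a free market, 79 - 2P = 5P - 75 gives the equilibrium P* = 22, Q* = 35.
Since 20 < 22, the ceiling is binding.
At P = 20: Qd = 79 - 2·20 = 39 and Qs = 5·20 - 75 = 25.
Quantity traded falls to 25. At Q = 25 the demand price is (79 - 25)/2 = 27 and the supply price is (75 + 25)/5 = 20.
Deadweight loss = ½ · (27 - 20) · (35 - 25) = ½ · 7 · 10 = 35.

35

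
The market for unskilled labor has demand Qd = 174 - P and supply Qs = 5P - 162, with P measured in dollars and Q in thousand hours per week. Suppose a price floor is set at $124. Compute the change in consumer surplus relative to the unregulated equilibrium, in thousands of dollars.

-5712

Without the control the market clears where 174 - P = 5P - 162, i.e. P* = 56 and Q* = 118.
Because the floor (124) lies above the market-clearing price, it is binding.
At P = 124: Qd = 174 - 124 = 50 and Qs = 5·124 - 162 = 458.
Consumer surplus without the control is ½ · (174 - 56) · 118 = 6962.
With the floor, consumers buy 50 units at 124, so CS = ½ · (174 - 124) · 50 = 1250.
Change in consumer surplus = 1250 - 6962 = -5712.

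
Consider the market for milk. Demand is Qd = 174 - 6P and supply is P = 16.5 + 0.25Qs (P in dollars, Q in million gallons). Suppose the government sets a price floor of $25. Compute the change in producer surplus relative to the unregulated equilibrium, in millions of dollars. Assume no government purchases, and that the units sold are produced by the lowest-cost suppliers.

19.5

Rearranging supply gives Qs = 4P - 66. Setting quantity demanded equal to quantity supplied, 174 - 6P = 4P - 66, gives P* = 24 and Q* = 30.
Because the floor (25) lies above the market-clearing price, it is binding.
At P = 25: Qd = 174 - 6·25 = 24 and Qs = 4·25 - 66 = 34.
Producer surplus without the control is ½ · (24 - 16.5) · 30 = 112.5.
With the floor, 24 units are sold at 25. The supply price at Q = 24 is 22.5, so PS = ½ · [(25 - 16.5) + (25 - 22.5)] · 24 = 132.
Change in producer surplus = 132 - 112.5 = 19.5.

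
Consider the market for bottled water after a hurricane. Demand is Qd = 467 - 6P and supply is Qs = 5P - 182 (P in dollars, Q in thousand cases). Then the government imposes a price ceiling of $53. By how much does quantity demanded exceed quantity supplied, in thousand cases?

Equilibrium: 467 - 6P = 5P - 182, so 649 = 11P and P* = 59, Q* = 113.
The ceiling of 53 is below the equilibrium price 59, so it binds.
At P = 53: Qd = 467 - 6·53 = 149 and Qs = 5·53 - 182 = 83.
Shortage = Qd - Qs = 149 - 83 = 66.

66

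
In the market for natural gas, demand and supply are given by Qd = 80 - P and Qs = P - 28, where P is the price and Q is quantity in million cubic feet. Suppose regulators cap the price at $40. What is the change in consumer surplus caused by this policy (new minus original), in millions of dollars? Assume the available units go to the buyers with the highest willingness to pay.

70

Without the control the market clears where 80 - P = P - 28, i.e. P* = 54 and Q* = 26.
Because the ceiling (40) lies below the market-clearing price, it is binding.
At P = 40: Qd = 80 - 40 = 40 and Qs = 40 - 28 = 12.
Consumer surplus without the control is ½ · (80 - 54) · 26 = 338.
With the ceiling, 12 units are sold at 40 (assume they go to the highest-value buyers). The demand price at Q = 12 is 68, so CS = ½ · [(80 - 40) + (68 - 40)] · 12 = 408.
Change in consumer surplus = 408 - 338 = 70.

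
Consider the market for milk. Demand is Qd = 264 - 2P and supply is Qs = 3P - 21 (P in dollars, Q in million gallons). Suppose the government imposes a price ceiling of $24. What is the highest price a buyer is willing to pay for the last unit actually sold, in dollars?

106.5

Equilibrium: 264 - 2P = 3P - 21, so 285 = 5P and P* = 57, Q* = 150.
Since 24 < 57, the ceiling is binding.
At P = 24: Qd = 264 - 2·24 = 216 and Qs = 3·24 - 21 = 51.
Only 51 units reach the market. On the demand curve, the marginal buyer's willingness to pay at Q = 51 is (264 - 51)/2 = 106.5.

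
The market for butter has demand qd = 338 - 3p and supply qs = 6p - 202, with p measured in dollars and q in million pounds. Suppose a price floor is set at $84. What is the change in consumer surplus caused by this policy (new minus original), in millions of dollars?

-2928

Without the control the market clears where 338 - 3p = 6p - 202, i.e. p* = 60 and q* = 158.
The floor of 84 is above the equilibrium price 60, so it binds.
At p = 84: qd = 338 - 3·84 = 86 and qs = 6·84 - 202 = 302.
Consumer surplus without the control is ½ · (338/3 - 60) · 158 = 12482/3.
With the floor, consumers buy 86 units at 84, so CS = ½ · (338/3 - 84) · 86 = 3698/3.
Change in consumer surplus = 3698/3 - 12482/3 = -2928.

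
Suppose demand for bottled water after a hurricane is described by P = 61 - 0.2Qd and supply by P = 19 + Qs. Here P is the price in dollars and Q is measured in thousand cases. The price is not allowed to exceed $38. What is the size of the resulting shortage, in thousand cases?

96

Rearranging demand gives Qd = 305 - 5P; rearranging supply gives Qs = P - 19. Equilibrium: 305 - 5P = P - 19, so 324 = 6P and P* = 54, Q* = 35.
The ceiling of 38 is below the equilibrium price 54, so it binds.
At P = 38: Qd = 305 - 5·38 = 115 and Qs = 38 - 19 = 19.
Shortage = Qd - Qs = 115 - 19 = 96.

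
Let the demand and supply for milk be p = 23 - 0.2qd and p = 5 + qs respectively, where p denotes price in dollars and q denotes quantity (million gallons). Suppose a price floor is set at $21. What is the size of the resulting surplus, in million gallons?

Rearranging demand gives qd = 115 - 5p; rearranging supply gives qs = p - 5. Setting quantity demanded equal to quantity supplied, 115 - 5p = p - 5, gives p* = 20 and q* = 15.
Because the floor (21) lies above the market-clearing price, it is binding.
At p = 21: qd = 115 - 5·21 = 10 and qs = 21 - 5 = 16.
Surplus = qs - qd = 16 - 10 = 6.

6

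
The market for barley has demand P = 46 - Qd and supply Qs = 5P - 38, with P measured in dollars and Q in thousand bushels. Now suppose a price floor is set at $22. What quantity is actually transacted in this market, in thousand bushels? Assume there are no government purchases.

Rearranging demand gives Qd = 46 - P. Equilibrium: 46 - P = 5P - 38, so 84 = 6P and P* = 14, Q* = 32.
Because the floor (22) lies above the market-clearing price, it is binding.
At P = 22: Qd = 46 - 22 = 24 and Qs = 5·22 - 38 = 72.
The quantity actually transacted is the short side, demand: 24.

24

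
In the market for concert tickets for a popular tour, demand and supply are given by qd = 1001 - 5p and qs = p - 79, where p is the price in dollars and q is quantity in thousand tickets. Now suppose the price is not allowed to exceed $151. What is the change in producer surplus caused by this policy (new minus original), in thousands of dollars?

In a free market, 1001 - 5p = p - 79 gives the equilibrium p* = 180, q* = 101.
The ceiling of 151 is below the equilibrium price 180, so it binds.
At p = 151: qd = 1001 - 5·151 = 246 and qs = 151 - 79 = 72.
Producer surplus without the control is ½ · (180 - 79) · 101 = 5100.5.
With the ceiling, producers sell 72 units at 151, so PS = ½ · (151 - 79) · 72 = 2592.
Change in producer surplus = 2592 - 5100.5 = -2508.5.

-2508.5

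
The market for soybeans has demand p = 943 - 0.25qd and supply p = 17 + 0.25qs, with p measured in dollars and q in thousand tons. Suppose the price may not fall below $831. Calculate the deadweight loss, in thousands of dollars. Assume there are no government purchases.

Rearranging demand gives qd = 3772 - 4p; rearranging supply gives qs = 4p - 68. In a free market, 3772 - 4p = 4p - 68 gives the equilibrium p* = 480, q* = 1852.
Since 831 > 480, the floor is binding.
At p = 831: qd = 3772 - 4·831 = 448 and qs = 4·831 - 68 = 3256.
Quantity traded falls to 448. At q = 448 the demand price is (3772 - 448)/4 = 831 and the supply price is (68 + 448)/4 = 129.
Deadweight loss = ½ · (831 - 129) · (1852 - 448) = ½ · 702 · 1404 = 492804.

492804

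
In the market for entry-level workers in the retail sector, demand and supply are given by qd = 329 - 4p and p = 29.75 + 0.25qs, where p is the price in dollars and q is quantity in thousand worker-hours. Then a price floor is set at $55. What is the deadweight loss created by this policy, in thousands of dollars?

0

Rearranging supply gives qs = 4p - 119. Setting quantity demanded equal to quantity supplied, 329 - 4p = 4p - 119, gives p* = 56 and q* = 105.
The floor of 55 is below the equilibrium price 56, so it is not binding; the market clears at p* = 56, q* = 105.
Since the control does not bind, no trades are prevented and deadweight loss is zero.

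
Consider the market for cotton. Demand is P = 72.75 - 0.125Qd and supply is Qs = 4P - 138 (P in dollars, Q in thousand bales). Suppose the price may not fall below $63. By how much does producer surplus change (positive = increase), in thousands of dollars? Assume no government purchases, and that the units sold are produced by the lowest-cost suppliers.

Rearranging demand gives Qd = 582 - 8P. Without the control the market clears where 582 - 8P = 4P - 138, i.e. P* = 60 and Q* = 102.
Since 63 > 60, the floor is binding.
At P = 63: Qd = 582 - 8·63 = 78 and Qs = 4·63 - 138 = 114.
Producer surplus without the control is ½ · (60 - 34.5) · 102 = 1300.5.
With the floor, 78 units are sold at 63. The supply price at Q = 78 is 54, so PS = ½ · [(63 - 34.5) + (63 - 54)] · 78 = 1462.5.
Change in producer surplus = 1462.5 - 1300.5 = 162.

162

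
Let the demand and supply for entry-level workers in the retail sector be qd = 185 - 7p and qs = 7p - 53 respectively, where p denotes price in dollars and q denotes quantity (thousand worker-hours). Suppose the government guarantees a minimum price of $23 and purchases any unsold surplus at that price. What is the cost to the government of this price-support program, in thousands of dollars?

Equilibrium: 185 - 7p = 7p - 53, so 238 = 14p and p* = 17, q* = 66.
Because the floor (23) lies above the market-clearing price, it is binding.
At p = 23: qd = 185 - 7·23 = 24 and qs = 7·23 - 53 = 108.
Surplus = qs - qd = 84.
Government expenditure = surplus × support price = 84 × 23 = 1932.

1932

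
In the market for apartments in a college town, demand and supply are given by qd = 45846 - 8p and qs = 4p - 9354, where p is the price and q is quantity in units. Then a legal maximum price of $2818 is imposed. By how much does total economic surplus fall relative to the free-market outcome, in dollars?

9526572

Setting quantity demanded equal to quantity supplied, 45846 - 8p = 4p - 9354, gives p* = 4600 and q* = 9046.
The ceiling of 2818 is below the equilibrium price 4600, so it binds.
At p = 2818: qd = 45846 - 8·2818 = 23302 and qs = 4·2818 - 9354 = 1918.
Quantity traded falls to 1918. At q = 1918 the demand price is (45846 - 1918)/8 = 5491 and the supply price is (9354 + 1918)/4 = 2818.
Deadweight loss = ½ · (5491 - 2818) · (9046 - 1918) = ½ · 2673 · 7128 = 9526572.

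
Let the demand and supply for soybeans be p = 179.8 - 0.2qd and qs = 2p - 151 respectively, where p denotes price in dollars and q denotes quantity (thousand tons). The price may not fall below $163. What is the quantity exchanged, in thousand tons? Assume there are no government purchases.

84

Rearranging demand gives qd = 899 - 5p. Setting quantity demanded equal to quantity supplied, 899 - 5p = 2p - 151, gives p* = 150 and q* = 149.
Because the floor (163) lies above the market-clearing price, it is binding.
At p = 163: qd = 899 - 5·163 = 84 and qs = 2·163 - 151 = 175.
The quantity actually transacted is the short side, demand: 84.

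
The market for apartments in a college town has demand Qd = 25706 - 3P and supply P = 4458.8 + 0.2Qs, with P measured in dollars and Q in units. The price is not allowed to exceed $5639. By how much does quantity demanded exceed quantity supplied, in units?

2888

Rearranging supply gives Qs = 5P - 22294. Setting quantity demanded equal to quantity supplied, 25706 - 3P = 5P - 22294, gives P* = 6000 and Q* = 7706.
Because the ceiling (5639) lies below the market-clearing price, it is binding.
At P = 5639: Qd = 25706 - 3·5639 = 8789 and Qs = 5·5639 - 22294 = 5901.
Shortage = Qd - Qs = 8789 - 5901 = 2888.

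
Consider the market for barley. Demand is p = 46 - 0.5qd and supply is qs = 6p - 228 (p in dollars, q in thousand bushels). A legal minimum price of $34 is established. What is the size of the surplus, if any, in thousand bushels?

0

Rearranging demand gives qd = 92 - 2p. In a free market, 92 - 2p = 6p - 228 gives the equilibrium p* = 40, q* = 12.
Since 34 is below p* = 40, the floor does not bind and the free-market outcome prevails.
Since the control does not bind, there is no surplus.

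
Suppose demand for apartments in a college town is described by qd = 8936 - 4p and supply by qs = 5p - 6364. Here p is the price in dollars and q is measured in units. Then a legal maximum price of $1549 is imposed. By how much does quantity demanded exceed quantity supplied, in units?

1359

In a free market, 8936 - 4p = 5p - 6364 gives the equilibrium p* = 1700, q* = 2136.
Since 1549 < 1700, the ceiling is binding.
At p = 1549: qd = 8936 - 4·1549 = 2740 and qs = 5·1549 - 6364 = 1381.
Shortage = qd - qs = 2740 - 1381 = 1359.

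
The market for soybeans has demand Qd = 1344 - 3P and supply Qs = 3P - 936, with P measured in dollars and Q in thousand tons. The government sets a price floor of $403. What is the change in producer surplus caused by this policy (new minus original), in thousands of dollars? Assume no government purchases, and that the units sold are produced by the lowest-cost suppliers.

2311.5

Setting quantity demanded equal to quantity supplied, 1344 - 3P = 3P - 936, gives P* = 380 and Q* = 204.
Because the floor (403) lies above the market-clearing price, it is binding.
At P = 403: Qd = 1344 - 3·403 = 135 and Qs = 3·403 - 936 = 273.
Producer surplus without the control is ½ · (380 - 312) · 204 = 6936.
With the floor, 135 units are sold at 403. The supply price at Q = 135 is 357, so PS = ½ · [(403 - 312) + (403 - 357)] · 135 = 9247.5.
Change in producer surplus = 9247.5 - 6936 = 2311.5.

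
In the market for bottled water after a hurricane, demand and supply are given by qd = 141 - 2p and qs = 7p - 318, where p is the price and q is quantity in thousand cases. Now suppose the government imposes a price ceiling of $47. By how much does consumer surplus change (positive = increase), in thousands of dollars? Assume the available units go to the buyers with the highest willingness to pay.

Equilibrium: 141 - 2p = 7p - 318, so 459 = 9p and p* = 51, q* = 39.
The ceiling of 47 is below the equilibrium price 51, so it binds.
At p = 47: qd = 141 - 2·47 = 47 and qs = 7·47 - 318 = 11.
Consumer surplus without the control is ½ · (70.5 - 51) · 39 = 380.25.
With the ceiling, 11 units are sold at 47 (assume they go to the highest-value buyers). The demand price at q = 11 is 65, so CS = ½ · [(70.5 - 47) + (65 - 47)] · 11 = 228.25.
Change in consumer surplus = 228.25 - 380.25 = -152.

-152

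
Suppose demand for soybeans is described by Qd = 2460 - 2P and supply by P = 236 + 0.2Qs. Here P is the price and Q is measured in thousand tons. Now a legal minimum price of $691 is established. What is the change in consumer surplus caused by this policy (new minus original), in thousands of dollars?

Rearranging supply gives Qs = 5P - 1180. In a free market, 2460 - 2P = 5P - 1180 gives the equilibrium P* = 520, Q* = 1420.
Since 691 > 520, the floor is binding.
At P = 691: Qd = 2460 - 2·691 = 1078 and Qs = 5·691 - 1180 = 2275.
Consumer surplus without the control is ½ · (1230 - 520) · 1420 = 504100.
With the floor, consumers buy 1078 units at 691, so CS = ½ · (1230 - 691) · 1078 = 290521.
Change in consumer surplus = 290521 - 504100 = -213579.

-213579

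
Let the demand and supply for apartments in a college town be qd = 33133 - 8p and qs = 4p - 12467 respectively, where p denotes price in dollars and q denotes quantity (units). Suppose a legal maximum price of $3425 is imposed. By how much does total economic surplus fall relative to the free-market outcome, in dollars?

421875

Equilibrium: 33133 - 8p = 4p - 12467, so 45600 = 12p and p* = 3800, q* = 2733.
Because the ceiling (3425) lies below the market-clearing price, it is binding.
At p = 3425: qd = 33133 - 8·3425 = 5733 and qs = 4·3425 - 12467 = 1233.
Quantity traded falls to 1233. At q = 1233 the demand price is (33133 - 1233)/8 = 3987.5 and the supply price is (12467 + 1233)/4 = 3425.
Deadweight loss = ½ · (3987.5 - 3425) · (2733 - 1233) = ½ · 562.5 · 1500 = 421875.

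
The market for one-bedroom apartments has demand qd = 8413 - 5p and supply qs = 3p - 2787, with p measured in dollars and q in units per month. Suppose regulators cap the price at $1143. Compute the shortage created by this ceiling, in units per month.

Setting quantity demanded equal to quantity supplied, 8413 - 5p = 3p - 2787, gives p* = 1400 and q* = 1413.
Since 1143 < 1400, the ceiling is binding.
At p = 1143: qd = 8413 - 5·1143 = 2698 and qs = 3·1143 - 2787 = 642.
Shortage = qd - qs = 2698 - 642 = 2056.

2056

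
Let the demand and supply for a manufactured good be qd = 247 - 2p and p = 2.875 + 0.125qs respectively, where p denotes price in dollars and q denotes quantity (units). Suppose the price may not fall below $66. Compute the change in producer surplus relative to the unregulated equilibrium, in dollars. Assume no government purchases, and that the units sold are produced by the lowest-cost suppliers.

4104.75

Rearranging supply gives qs = 8p - 23. In a free market, 247 - 2p = 8p - 23 gives the equilibrium p* = 27, q* = 193.
Since 66 > 27, the floor is binding.
At p = 66: qd = 247 - 2·66 = 115 and qs = 8·66 - 23 = 505.
Producer surplus without the control is ½ · (27 - 2.875) · 193 = 2328.0625.
With the floor, 115 units are sold at 66. The supply price at q = 115 is 17.25, so PS = ½ · [(66 - 2.875) + (66 - 17.25)] · 115 = 6432.8125.
Change in producer surplus = 6432.8125 - 2328.0625 = 4104.75.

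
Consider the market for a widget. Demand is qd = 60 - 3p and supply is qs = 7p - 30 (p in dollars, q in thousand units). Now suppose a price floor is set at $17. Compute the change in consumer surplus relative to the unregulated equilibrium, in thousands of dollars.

Without the control the market clears where 60 - 3p = 7p - 30, i.e. p* = 9 and q* = 33.
The floor of 17 is above the equilibrium price 9, so it binds.
At p = 17: qd = 60 - 3·17 = 9 and qs = 7·17 - 30 = 89.
Consumer surplus without the control is ½ · (20 - 9) · 33 = 181.5.
With the floor, consumers buy 9 units at 17, so CS = ½ · (20 - 17) · 9 = 13.5.
Change in consumer surplus = 13.5 - 181.5 = -168.

-168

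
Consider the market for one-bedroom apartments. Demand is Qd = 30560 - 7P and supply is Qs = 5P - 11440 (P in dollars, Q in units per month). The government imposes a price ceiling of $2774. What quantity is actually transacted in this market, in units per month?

2430

Without the control the market clears where 30560 - 7P = 5P - 11440, i.e. P* = 3500 and Q* = 6060.
Since 2774 < 3500, the ceiling is binding.
At P = 2774: Qd = 30560 - 7·2774 = 11142 and Qs = 5·2774 - 11440 = 2430.
The quantity actually transacted is the short side, supply: 2430.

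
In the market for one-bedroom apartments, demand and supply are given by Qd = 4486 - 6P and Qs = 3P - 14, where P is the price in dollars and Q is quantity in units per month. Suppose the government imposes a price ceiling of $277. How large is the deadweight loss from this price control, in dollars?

Equilibrium: 4486 - 6P = 3P - 14, so 4500 = 9P and P* = 500, Q* = 1486.
Because the ceiling (277) lies below the market-clearing price, it is binding.
At P = 277: Qd = 4486 - 6·277 = 2824 and Qs = 3·277 - 14 = 817.
Quantity traded falls to 817. At Q = 817 the demand price is (4486 - 817)/6 = 611.5 and the supply price is (14 + 817)/3 = 277.
Deadweight loss = ½ · (611.5 - 277) · (1486 - 817) = ½ · 334.5 · 669 = 111890.25.

111890.25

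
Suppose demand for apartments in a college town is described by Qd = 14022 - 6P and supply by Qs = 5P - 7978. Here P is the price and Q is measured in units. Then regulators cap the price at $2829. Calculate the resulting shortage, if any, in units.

In a free market, 14022 - 6P = 5P - 7978 gives the equilibrium P* = 2000, Q* = 2022.
The ceiling of 2829 is above the equilibrium price 2000, so it is not binding; the market clears at P* = 2000, Q* = 2022.
Since the control does not bind, there is no shortage.

0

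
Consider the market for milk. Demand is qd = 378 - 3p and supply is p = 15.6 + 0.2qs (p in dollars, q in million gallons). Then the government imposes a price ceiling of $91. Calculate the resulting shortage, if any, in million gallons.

0

Rearranging supply gives qs = 5p - 78. Equilibrium: 378 - 3p = 5p - 78, so 456 = 8p and p* = 57, q* = 207.
Since 91 is above p* = 57, the ceiling does not bind and the free-market outcome prevails.
Since the control does not bind, there is no shortage.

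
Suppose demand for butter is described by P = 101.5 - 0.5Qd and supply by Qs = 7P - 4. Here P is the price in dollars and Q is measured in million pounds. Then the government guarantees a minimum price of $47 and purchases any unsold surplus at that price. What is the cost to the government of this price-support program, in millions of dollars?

10152

Rearranging demand gives Qd = 203 - 2P. Equilibrium: 203 - 2P = 7P - 4, so 207 = 9P and P* = 23, Q* = 157.
Since 47 > 23, the floor is binding.
At P = 47: Qd = 203 - 2·47 = 109 and Qs = 7·47 - 4 = 325.
Surplus = Qs - Qd = 216.
Government expenditure = surplus × support price = 216 × 47 = 10152.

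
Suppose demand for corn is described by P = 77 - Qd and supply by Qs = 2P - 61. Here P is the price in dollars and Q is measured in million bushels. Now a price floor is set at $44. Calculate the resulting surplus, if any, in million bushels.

0

Rearranging demand gives Qd = 77 - P. In a free market, 77 - P = 2P - 61 gives the equilibrium P* = 46, Q* = 31.
The floor of 44 is below the equilibrium price 46, so it is not binding; the market clears at P* = 46, Q* = 31.
Since the control does not bind, there is no surplus.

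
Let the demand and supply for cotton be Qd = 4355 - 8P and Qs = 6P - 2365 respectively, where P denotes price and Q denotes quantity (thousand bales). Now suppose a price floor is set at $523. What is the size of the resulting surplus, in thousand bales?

602

Setting quantity demanded equal to quantity supplied, 4355 - 8P = 6P - 2365, gives P* = 480 and Q* = 515.
Because the floor (523) lies above the market-clearing price, it is binding.
At P = 523: Qd = 4355 - 8·523 = 171 and Qs = 6·523 - 2365 = 773.
Surplus = Qs - Qd = 773 - 171 = 602.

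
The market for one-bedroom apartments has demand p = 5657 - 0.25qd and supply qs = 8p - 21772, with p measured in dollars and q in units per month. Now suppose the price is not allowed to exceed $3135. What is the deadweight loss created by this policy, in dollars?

Rearranging demand gives qd = 22628 - 4p. Setting quantity demanded equal to quantity supplied, 22628 - 4p = 8p - 21772, gives p* = 3700 and q* = 7828.
Since 3135 < 3700, the ceiling is binding.
At p = 3135: qd = 22628 - 4·3135 = 10088 and qs = 8·3135 - 21772 = 3308.
Quantity traded falls to 3308. At q = 3308 the demand price is (22628 - 3308)/4 = 4830 and the supply price is (21772 + 3308)/8 = 3135.
Deadweight loss = ½ · (4830 - 3135) · (7828 - 3308) = ½ · 1695 · 4520 = 3830700.

3830700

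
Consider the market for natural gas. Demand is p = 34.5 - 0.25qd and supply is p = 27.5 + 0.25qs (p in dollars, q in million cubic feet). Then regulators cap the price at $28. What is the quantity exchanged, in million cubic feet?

Rearranging demand gives qd = 138 - 4p; rearranging supply gives qs = 4p - 110. In a free market, 138 - 4p = 4p - 110 gives the equilibrium p* = 31, q* = 14.
The ceiling of 28 is below the equilibrium price 31, so it binds.
At p = 28: qd = 138 - 4·28 = 26 and qs = 4·28 - 110 = 2.
The quantity actually transacted is the short side, supply: 2.

2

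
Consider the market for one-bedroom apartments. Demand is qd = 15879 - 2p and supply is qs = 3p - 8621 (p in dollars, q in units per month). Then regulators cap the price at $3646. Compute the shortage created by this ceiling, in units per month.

6270

In a free market, 15879 - 2p = 3p - 8621 gives the equilibrium p* = 4900, q* = 6079.
Since 3646 < 4900, the ceiling is binding.
At p = 3646: qd = 15879 - 2·3646 = 8587 and qs = 3·3646 - 8621 = 2317.
Shortage = qd - qs = 8587 - 2317 = 6270.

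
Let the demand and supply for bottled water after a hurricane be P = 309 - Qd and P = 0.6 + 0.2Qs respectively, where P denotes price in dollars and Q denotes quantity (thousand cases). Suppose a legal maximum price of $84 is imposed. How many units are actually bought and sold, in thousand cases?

Rearranging demand gives Qd = 309 - P; rearranging supply gives Qs = 5P - 3. Without the control the market clears where 309 - P = 5P - 3, i.e. P* = 52 and Q* = 257.
Since 84 is above P* = 52, the ceiling does not bind and the free-market outcome prevails.

257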